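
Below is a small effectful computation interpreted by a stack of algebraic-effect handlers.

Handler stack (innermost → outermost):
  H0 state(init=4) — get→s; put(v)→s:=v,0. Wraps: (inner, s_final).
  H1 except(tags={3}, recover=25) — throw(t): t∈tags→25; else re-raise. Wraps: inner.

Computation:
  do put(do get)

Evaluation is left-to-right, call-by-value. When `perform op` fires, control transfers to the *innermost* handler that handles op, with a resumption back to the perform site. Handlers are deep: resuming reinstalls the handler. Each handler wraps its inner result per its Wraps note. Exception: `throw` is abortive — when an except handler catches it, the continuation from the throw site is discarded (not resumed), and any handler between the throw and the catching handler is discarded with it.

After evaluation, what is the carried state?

Evaluation trace:
get @ H0 ⇒ 4
put(4) @ H0 ⇒ s:=4
H0 returns (0, 4)
H1 returns (0, 4)
= (0, 4)

Answer: 4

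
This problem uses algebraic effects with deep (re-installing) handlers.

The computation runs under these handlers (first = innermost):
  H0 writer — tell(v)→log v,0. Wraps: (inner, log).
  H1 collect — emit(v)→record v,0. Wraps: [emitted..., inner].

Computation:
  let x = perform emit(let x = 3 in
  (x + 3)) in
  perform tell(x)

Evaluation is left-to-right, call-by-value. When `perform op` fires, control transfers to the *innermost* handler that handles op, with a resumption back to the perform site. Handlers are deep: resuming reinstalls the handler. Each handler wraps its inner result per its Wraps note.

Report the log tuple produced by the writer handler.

Step-by-step:
emit(6) @ H1 ⇒ out+=6
tell(0) @ H0 ⇒ log+=0
H0 returns (0, (0))
H1 returns [6, (0, (0))]
= [6, (0, (0))]

Answer: (0)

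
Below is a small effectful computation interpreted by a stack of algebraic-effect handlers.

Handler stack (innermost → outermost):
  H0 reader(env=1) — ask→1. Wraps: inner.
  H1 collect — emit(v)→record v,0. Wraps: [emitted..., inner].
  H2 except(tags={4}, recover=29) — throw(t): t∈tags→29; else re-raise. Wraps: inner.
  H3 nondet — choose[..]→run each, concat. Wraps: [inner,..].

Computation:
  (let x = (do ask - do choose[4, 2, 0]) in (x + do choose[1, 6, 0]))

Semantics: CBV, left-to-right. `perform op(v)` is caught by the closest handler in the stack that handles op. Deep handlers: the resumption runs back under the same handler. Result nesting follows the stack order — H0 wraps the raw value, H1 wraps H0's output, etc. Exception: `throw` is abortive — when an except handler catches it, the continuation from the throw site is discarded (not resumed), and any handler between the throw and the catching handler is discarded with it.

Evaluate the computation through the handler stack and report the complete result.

Step-by-step:
ask @ H0 ⇒ 1
choose[4, 2, 0] @ H3
  branch[0] choose=4:
    choose[1, 6, 0] @ H3
      branch[0] choose=1:
        H0 returns -2
        H1 returns [-2]
        H2 returns [-2]
        H3 returns [[-2]]
      branch[1] choose=6:
        H0 returns 3
        H1 returns [3]
        H2 returns [3]
        H3 returns [[3]]
      branch[2] choose=0:
        H0 returns -3
        H1 returns [-3]
        H2 returns [-3]
        H3 returns [[-3]]
  branch[1] choose=2:
    choose[1, 6, 0] @ H3
      branch[0] choose=1:
        H0 returns 0
        H1 returns [0]
        H2 returns [0]
        H3 returns [[0]]
      branch[1] choose=6:
        H0 returns 5
        H1 returns [5]
        H2 returns [5]
        H3 returns [[5]]
      branch[2] choose=0:
        H0 returns -1
        H1 returns [-1]
        H2 returns [-1]
        H3 returns [[-1]]
  branch[2] choose=0:
    choose[1, 6, 0] @ H3
      branch[0] choose=1:
        H0 returns 2
        H1 returns [2]
        H2 returns [2]
        H3 returns [[2]]
      branch[1] choose=6:
        H0 returns 7
        H1 returns [7]
        H2 returns [7]
        H3 returns [[7]]
      branch[2] choose=0:
        H0 returns 1
        H1 returns [1]
        H2 returns [1]
        H3 returns [[1]]
= [[-2], [3], [-3], [0], [5], [-1], [2], [7], [1]]

Answer: [[-2], [3], [-3], [0], [5], [-1], [2], [7], [1]]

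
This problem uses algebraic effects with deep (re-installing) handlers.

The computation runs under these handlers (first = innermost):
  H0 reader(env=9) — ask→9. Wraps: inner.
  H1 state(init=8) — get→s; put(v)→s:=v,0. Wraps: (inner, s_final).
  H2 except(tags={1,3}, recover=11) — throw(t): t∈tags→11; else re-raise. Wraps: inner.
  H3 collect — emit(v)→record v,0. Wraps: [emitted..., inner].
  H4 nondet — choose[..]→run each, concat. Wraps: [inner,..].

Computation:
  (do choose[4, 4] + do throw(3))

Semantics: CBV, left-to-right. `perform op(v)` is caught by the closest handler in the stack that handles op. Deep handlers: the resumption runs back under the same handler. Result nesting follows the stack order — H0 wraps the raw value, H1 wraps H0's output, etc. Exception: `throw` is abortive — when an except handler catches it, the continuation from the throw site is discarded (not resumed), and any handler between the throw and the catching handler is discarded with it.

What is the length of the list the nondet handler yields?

Evaluation trace:
choose[4, 4] @ H4
  branch[0] choose=4:
    throw(3) @ H2 caught ⇒ 11
    H3 returns [11]
    H4 returns [[11]]
  branch[1] choose=4:
    throw(3) @ H2 caught ⇒ 11
    H3 returns [11]
    H4 returns [[11]]
= [[11], [11]]

Answer: 2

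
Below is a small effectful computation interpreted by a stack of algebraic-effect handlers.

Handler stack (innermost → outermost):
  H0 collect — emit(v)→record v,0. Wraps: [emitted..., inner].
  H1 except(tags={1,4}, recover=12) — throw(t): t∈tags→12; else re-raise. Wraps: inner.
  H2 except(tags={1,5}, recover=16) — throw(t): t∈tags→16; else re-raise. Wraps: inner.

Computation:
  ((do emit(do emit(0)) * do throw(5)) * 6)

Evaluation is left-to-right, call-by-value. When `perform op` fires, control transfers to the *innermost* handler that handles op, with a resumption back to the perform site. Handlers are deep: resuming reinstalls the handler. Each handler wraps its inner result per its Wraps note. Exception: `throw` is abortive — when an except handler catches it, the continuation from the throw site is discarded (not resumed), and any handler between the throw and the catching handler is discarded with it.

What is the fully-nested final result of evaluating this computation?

Step-by-step:
emit(0) @ H0 ⇒ out+=0
emit(0) @ H0 ⇒ out+=0
throw(5) @ H1 re-raised
throw(5) @ H2 caught ⇒ 16
= 16

Answer: 16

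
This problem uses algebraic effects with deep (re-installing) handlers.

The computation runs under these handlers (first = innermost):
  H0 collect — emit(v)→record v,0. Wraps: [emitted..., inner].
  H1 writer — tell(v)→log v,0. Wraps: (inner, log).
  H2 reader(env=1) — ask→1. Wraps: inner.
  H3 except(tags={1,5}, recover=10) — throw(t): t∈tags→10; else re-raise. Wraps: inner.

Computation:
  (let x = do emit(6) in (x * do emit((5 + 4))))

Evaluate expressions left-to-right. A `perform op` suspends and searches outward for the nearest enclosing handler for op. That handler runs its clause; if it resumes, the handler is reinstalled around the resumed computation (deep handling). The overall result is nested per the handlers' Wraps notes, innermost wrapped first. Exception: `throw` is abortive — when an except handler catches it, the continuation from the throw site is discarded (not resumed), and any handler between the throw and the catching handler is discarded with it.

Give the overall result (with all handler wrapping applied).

Answer: ([6, 9, 0], ())

Step-by-step:
emit(6) @ H0 ⇒ out+=6
emit(9) @ H0 ⇒ out+=9
H0 returns [6, 9, 0]
H1 returns ([6, 9, 0], ())
H2 returns ([6, 9, 0], ())
H3 returns ([6, 9, 0], ())
= ([6, 9, 0], ())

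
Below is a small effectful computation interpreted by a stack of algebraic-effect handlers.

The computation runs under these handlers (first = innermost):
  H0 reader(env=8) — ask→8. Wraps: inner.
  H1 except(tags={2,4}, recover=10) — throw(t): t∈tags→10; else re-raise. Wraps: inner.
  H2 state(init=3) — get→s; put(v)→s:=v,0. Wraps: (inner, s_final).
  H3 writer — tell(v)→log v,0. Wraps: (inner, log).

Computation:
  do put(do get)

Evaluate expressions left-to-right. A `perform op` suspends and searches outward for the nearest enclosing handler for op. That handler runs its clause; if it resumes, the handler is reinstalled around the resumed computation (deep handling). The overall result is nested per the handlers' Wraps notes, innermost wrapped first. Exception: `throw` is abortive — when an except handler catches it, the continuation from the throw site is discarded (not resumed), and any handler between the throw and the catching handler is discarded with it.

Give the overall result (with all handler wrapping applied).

Working:
get @ H2 ⇒ 3
put(3) @ H2 ⇒ s:=3
H0 returns 0
H1 returns 0
H2 returns (0, 3)
H3 returns ((0, 3), ())
= ((0, 3), ())

Answer: ((0, 3), ())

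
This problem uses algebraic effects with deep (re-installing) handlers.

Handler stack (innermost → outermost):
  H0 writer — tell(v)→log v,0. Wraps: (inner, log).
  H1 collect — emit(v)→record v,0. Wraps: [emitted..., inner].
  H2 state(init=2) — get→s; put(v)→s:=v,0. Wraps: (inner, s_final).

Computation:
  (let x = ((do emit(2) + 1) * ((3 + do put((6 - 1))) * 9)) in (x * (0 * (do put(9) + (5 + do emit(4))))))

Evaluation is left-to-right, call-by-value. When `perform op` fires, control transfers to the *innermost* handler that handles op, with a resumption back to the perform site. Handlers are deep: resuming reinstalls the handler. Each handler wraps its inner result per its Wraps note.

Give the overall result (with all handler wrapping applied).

Answer: ([2, 4, (0, ())], 9)

Step-by-step:
emit(2) @ H1 ⇒ out+=2
put(5) @ H2 ⇒ s:=5
put(9) @ H2 ⇒ s:=9
emit(4) @ H1 ⇒ out+=4
H0 returns (0, ())
H1 returns [2, 4, (0, ())]
H2 returns ([2, 4, (0, ())], 9)
= ([2, 4, (0, ())], 9)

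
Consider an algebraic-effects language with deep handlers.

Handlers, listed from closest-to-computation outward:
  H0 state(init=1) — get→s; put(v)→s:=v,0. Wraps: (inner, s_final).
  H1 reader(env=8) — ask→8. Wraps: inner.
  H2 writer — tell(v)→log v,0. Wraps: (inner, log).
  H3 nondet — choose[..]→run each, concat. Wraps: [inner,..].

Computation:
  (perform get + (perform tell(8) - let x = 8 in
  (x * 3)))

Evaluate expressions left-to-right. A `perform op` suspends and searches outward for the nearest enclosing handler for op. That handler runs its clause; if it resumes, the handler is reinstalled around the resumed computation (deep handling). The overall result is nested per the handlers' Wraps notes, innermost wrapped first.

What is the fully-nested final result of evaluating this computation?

Evaluation trace:
get @ H0 ⇒ 1
tell(8) @ H2 ⇒ log+=8
H0 returns (-23, 1)
H1 returns (-23, 1)
H2 returns ((-23, 1), (8))
H3 returns [((-23, 1), (8))]
= [((-23, 1), (8))]

Answer: [((-23, 1), (8))]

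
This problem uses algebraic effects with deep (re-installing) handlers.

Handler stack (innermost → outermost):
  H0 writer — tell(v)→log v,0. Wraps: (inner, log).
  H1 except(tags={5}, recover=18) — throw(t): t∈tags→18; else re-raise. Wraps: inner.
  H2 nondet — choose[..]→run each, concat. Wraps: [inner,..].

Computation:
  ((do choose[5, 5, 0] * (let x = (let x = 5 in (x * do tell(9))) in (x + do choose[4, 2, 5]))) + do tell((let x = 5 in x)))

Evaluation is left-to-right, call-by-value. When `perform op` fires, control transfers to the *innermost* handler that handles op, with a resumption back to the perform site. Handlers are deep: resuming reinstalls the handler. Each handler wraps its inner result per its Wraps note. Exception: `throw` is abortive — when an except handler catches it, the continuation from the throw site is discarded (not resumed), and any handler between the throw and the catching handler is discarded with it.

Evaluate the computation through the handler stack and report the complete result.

Evaluation trace:
choose[5, 5, 0] @ H2
  branch[0] choose=5:
    tell(9) @ H0 ⇒ log+=9
    choose[4, 2, 5] @ H2
      branch[0] choose=4:
        tell(5) @ H0 ⇒ log+=5
        H0 returns (20, (9, 5))
        H1 returns (20, (9, 5))
        H2 returns [(20, (9, 5))]
      branch[1] choose=2:
        tell(5) @ H0 ⇒ log+=5
        H0 returns (10, (9, 5))
        H1 returns (10, (9, 5))
        H2 returns [(10, (9, 5))]
      branch[2] choose=5:
        tell(5) @ H0 ⇒ log+=5
        H0 returns (25, (9, 5))
        H1 returns (25, (9, 5))
        H2 returns [(25, (9, 5))]
  branch[1] choose=5:
    tell(9) @ H0 ⇒ log+=9
    choose[4, 2, 5] @ H2
      branch[0] choose=4:
        tell(5) @ H0 ⇒ log+=5
        H0 returns (20, (9, 5))
        H1 returns (20, (9, 5))
        H2 returns [(20, (9, 5))]
      branch[1] choose=2:
        tell(5) @ H0 ⇒ log+=5
        H0 returns (10, (9, 5))
        H1 returns (10, (9, 5))
        H2 returns [(10, (9, 5))]
      branch[2] choose=5:
        tell(5) @ H0 ⇒ log+=5
        H0 returns (25, (9, 5))
        H1 returns (25, (9, 5))
        H2 returns [(25, (9, 5))]
  branch[2] choose=0:
    tell(9) @ H0 ⇒ log+=9
    choose[4, 2, 5] @ H2
      branch[0] choose=4:
        tell(5) @ H0 ⇒ log+=5
        H0 returns (0, (9, 5))
        H1 returns (0, (9, 5))
        H2 returns [(0, (9, 5))]
      branch[1] choose=2:
        tell(5) @ H0 ⇒ log+=5
        H0 returns (0, (9, 5))
        H1 returns (0, (9, 5))
        H2 returns [(0, (9, 5))]
      branch[2] choose=5:
        tell(5) @ H0 ⇒ log+=5
        H0 returns (0, (9, 5))
        H1 returns (0, (9, 5))
        H2 returns [(0, (9, 5))]
= [(20, (9, 5)), (10, (9, 5)), (25, (9, 5)), (20, (9, 5)), (10, (9, 5)), (25, (9, 5)), (0, (9, 5)), (0, (9, 5)), (0, (9, 5))]

Answer: [(20, (9, 5)), (10, (9, 5)), (25, (9, 5)), (20, (9, 5)), (10, (9, 5)), (25, (9, 5)), (0, (9, 5)), (0, (9, 5)), (0, (9, 5))]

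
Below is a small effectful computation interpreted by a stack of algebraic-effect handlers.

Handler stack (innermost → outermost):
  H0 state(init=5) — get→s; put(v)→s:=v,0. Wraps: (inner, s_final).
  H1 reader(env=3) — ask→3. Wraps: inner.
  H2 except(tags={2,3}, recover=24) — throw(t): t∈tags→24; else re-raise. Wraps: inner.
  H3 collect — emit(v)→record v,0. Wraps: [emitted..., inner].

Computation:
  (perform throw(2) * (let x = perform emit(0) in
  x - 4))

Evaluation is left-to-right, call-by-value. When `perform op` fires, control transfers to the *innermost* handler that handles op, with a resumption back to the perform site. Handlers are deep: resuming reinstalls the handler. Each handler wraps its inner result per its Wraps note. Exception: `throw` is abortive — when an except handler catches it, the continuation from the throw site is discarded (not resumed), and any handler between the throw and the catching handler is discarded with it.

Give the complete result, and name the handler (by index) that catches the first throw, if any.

Answer: [24] ; first throw caught by: H2

Evaluation trace:
throw(2) @ H2 caught ⇒ 24
H3 returns [24]
= [24]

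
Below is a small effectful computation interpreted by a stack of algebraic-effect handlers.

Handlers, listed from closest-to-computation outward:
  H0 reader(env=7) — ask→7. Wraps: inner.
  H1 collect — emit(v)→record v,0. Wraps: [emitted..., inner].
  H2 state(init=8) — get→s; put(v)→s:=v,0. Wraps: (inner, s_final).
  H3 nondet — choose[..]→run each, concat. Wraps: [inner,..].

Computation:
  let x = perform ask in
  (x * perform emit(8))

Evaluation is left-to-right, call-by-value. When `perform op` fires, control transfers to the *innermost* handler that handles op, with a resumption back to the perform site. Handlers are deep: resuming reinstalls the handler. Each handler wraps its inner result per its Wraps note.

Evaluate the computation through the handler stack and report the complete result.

Answer: [([8, 0], 8)]

Step-by-step:
ask @ H0 ⇒ 7
emit(8) @ H1 ⇒ out+=8
H0 returns 0
H1 returns [8, 0]
H2 returns ([8, 0], 8)
H3 returns [([8, 0], 8)]
= [([8, 0], 8)]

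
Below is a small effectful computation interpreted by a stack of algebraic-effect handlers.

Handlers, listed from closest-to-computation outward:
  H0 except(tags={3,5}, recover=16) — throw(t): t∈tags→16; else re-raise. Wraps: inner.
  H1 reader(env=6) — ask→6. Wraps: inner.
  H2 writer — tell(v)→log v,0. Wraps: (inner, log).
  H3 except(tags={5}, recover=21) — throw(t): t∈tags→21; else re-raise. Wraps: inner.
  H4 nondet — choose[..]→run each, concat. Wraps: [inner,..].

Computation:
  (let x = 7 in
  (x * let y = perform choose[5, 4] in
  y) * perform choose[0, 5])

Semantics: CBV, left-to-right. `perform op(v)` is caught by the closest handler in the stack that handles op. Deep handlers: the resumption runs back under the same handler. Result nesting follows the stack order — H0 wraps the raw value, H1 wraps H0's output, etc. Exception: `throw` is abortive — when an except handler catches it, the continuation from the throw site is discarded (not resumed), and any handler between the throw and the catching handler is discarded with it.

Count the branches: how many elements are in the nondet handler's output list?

Answer: 4

Step-by-step:
choose[5, 4] @ H4
  branch[0] choose=5:
    choose[0, 5] @ H4
      branch[0] choose=0:
        H0 returns 0
        H1 returns 0
        H2 returns (0, ())
        H3 returns (0, ())
        H4 returns [(0, ())]
      branch[1] choose=5:
        H0 returns 175
        H1 returns 175
        H2 returns (175, ())
        H3 returns (175, ())
        H4 returns [(175, ())]
  branch[1] choose=4:
    choose[0, 5] @ H4
      branch[0] choose=0:
        H0 returns 0
        H1 returns 0
        H2 returns (0, ())
        H3 returns (0, ())
        H4 returns [(0, ())]
      branch[1] choose=5:
        H0 returns 140
        H1 returns 140
        H2 returns (140, ())
        H3 returns (140, ())
        H4 returns [(140, ())]
= [(0, ()), (175, ()), (0, ()), (140, ())]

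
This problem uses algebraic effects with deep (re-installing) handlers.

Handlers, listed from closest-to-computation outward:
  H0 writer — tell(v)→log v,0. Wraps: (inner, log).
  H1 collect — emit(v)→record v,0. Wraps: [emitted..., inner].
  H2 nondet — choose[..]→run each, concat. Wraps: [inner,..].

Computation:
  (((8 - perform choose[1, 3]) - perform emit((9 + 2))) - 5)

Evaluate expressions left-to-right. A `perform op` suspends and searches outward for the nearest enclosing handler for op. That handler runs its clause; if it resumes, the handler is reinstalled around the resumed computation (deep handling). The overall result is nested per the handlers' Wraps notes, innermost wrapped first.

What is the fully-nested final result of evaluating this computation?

Working:
choose[1, 3] @ H2
  branch[0] choose=1:
    emit(11) @ H1 ⇒ out+=11
    H0 returns (2, ())
    H1 returns [11, (2, ())]
    H2 returns [[11, (2, ())]]
  branch[1] choose=3:
    emit(11) @ H1 ⇒ out+=11
    H0 returns (0, ())
    H1 returns [11, (0, ())]
    H2 returns [[11, (0, ())]]
= [[11, (2, ())], [11, (0, ())]]

Answer: [[11, (2, ())], [11, (0, ())]]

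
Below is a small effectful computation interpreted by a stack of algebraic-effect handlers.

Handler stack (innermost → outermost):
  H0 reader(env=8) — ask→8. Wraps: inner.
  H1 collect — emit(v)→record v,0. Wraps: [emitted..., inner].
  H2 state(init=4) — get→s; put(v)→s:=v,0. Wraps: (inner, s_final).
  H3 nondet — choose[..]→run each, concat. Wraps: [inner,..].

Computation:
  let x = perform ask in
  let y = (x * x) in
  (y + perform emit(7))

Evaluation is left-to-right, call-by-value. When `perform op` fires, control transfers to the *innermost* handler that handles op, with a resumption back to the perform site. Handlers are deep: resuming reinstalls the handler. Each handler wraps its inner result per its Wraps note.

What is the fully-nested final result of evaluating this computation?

Evaluation trace:
ask @ H0 ⇒ 8
emit(7) @ H1 ⇒ out+=7
H0 returns 64
H1 returns [7, 64]
H2 returns ([7, 64], 4)
H3 returns [([7, 64], 4)]
= [([7, 64], 4)]

Answer: [([7, 64], 4)]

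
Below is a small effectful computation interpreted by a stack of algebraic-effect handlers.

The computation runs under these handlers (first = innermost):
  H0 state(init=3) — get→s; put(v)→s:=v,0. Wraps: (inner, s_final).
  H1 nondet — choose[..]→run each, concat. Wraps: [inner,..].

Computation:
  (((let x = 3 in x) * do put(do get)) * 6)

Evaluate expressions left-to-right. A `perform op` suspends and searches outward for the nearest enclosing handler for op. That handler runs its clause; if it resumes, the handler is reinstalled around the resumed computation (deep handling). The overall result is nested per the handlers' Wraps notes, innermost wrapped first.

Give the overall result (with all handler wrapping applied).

Answer: [(0, 3)]

Working:
get @ H0 ⇒ 3
put(3) @ H0 ⇒ s:=3
H0 returns (0, 3)
H1 returns [(0, 3)]
= [(0, 3)]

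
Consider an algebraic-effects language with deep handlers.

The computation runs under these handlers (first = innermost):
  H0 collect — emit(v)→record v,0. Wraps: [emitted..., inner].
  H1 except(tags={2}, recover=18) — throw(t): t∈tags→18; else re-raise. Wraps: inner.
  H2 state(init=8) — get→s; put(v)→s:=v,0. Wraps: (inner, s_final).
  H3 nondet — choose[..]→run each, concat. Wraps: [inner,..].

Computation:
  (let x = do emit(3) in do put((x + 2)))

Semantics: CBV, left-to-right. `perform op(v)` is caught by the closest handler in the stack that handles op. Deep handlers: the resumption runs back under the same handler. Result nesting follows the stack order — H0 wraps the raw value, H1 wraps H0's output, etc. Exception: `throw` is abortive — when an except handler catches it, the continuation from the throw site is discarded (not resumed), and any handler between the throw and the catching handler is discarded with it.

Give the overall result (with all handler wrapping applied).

Answer: [([3, 0], 2)]

Step-by-step:
emit(3) @ H0 ⇒ out+=3
put(2) @ H2 ⇒ s:=2
H0 returns [3, 0]
H1 returns [3, 0]
H2 returns ([3, 0], 2)
H3 returns [([3, 0], 2)]
= [([3, 0], 2)]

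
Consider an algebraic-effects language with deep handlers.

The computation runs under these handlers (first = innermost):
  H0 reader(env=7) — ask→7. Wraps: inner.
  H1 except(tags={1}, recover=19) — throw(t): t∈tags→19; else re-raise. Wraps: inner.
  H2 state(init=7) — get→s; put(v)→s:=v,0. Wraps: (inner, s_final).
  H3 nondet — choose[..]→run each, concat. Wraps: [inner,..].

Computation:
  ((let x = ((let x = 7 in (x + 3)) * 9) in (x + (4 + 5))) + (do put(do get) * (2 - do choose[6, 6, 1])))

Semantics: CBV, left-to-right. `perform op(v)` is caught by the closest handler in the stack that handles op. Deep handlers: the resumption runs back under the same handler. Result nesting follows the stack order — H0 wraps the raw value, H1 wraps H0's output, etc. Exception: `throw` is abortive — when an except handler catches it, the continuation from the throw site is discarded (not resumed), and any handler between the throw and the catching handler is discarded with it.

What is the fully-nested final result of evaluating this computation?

Step-by-step:
get @ H2 ⇒ 7
put(7) @ H2 ⇒ s:=7
choose[6, 6, 1] @ H3
  branch[0] choose=6:
    H0 returns 99
    H1 returns 99
    H2 returns (99, 7)
    H3 returns [(99, 7)]
  branch[1] choose=6:
    H0 returns 99
    H1 returns 99
    H2 returns (99, 7)
    H3 returns [(99, 7)]
  branch[2] choose=1:
    H0 returns 99
    H1 returns 99
    H2 returns (99, 7)
    H3 returns [(99, 7)]
= [(99, 7), (99, 7), (99, 7)]

Answer: [(99, 7), (99, 7), (99, 7)]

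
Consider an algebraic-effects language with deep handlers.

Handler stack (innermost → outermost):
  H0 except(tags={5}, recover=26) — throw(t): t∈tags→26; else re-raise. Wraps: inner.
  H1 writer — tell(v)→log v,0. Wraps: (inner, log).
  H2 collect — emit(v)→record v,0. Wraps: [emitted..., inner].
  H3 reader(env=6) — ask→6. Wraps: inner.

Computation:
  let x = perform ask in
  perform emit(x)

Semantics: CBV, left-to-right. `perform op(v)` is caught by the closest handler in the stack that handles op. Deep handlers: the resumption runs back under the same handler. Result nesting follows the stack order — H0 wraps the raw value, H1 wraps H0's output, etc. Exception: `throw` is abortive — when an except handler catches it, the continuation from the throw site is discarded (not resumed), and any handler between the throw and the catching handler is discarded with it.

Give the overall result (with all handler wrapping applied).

Answer: [6, (0, ())]

Working:
ask @ H3 ⇒ 6
emit(6) @ H2 ⇒ out+=6
H0 returns 0
H1 returns (0, ())
H2 returns [6, (0, ())]
H3 returns [6, (0, ())]
= [6, (0, ())]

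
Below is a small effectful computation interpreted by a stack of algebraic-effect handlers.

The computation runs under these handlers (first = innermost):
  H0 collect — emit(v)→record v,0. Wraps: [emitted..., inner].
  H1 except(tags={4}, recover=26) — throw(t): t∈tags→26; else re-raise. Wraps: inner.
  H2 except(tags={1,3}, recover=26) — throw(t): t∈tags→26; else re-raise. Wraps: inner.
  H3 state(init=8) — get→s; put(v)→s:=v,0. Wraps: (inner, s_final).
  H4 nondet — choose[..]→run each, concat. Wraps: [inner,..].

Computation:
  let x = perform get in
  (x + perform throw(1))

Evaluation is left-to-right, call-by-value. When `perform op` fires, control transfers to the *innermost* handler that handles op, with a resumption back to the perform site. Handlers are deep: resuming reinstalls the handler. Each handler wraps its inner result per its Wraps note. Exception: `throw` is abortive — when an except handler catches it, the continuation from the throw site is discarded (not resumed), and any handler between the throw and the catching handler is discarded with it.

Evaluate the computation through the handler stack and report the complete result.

Step-by-step:
get @ H3 ⇒ 8
throw(1) @ H1 re-raised
throw(1) @ H2 caught ⇒ 26
H3 returns (26, 8)
H4 returns [(26, 8)]
= [(26, 8)]

Answer: [(26, 8)]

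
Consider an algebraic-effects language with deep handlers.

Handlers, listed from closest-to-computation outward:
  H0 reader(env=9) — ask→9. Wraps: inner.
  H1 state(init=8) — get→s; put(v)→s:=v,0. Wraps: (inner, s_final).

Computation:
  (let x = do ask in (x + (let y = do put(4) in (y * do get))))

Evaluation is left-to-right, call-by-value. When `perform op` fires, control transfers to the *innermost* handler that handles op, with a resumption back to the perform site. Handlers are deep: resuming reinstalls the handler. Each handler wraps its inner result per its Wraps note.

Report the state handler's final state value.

Answer: 4

Working:
ask @ H0 ⇒ 9
put(4) @ H1 ⇒ s:=4
get @ H1 ⇒ 4
H0 returns 9
H1 returns (9, 4)
= (9, 4)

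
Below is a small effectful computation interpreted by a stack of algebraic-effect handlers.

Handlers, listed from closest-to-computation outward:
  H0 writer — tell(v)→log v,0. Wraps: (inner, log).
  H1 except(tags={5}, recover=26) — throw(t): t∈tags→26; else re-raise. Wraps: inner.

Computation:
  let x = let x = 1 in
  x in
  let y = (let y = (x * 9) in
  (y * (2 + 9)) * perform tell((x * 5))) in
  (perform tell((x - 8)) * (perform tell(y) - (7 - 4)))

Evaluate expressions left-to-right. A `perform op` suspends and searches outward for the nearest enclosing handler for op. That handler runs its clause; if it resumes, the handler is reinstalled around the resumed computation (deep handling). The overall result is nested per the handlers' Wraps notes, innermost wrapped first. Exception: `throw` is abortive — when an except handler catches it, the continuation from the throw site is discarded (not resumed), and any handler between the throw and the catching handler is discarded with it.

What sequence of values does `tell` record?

Evaluation trace:
tell(5) @ H0 ⇒ log+=5
tell(-7) @ H0 ⇒ log+=-7
tell(0) @ H0 ⇒ log+=0
H0 returns (0, (5, -7, 0))
H1 returns (0, (5, -7, 0))
= (0, (5, -7, 0))

Answer: (5, -7, 0)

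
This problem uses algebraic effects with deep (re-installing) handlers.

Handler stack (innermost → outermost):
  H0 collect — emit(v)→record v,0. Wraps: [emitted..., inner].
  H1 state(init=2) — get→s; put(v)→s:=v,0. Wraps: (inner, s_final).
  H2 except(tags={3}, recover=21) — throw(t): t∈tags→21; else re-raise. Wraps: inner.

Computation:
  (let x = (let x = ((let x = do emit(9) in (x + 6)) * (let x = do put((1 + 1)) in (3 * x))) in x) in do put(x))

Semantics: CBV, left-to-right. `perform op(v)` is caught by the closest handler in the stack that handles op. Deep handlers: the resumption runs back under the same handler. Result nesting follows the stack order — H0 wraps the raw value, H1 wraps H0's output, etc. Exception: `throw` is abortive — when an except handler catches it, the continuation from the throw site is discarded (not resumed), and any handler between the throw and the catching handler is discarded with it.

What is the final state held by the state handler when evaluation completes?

Working:
emit(9) @ H0 ⇒ out+=9
put(2) @ H1 ⇒ s:=2
put(0) @ H1 ⇒ s:=0
H0 returns [9, 0]
H1 returns ([9, 0], 0)
H2 returns ([9, 0], 0)
= ([9, 0], 0)

Answer: 0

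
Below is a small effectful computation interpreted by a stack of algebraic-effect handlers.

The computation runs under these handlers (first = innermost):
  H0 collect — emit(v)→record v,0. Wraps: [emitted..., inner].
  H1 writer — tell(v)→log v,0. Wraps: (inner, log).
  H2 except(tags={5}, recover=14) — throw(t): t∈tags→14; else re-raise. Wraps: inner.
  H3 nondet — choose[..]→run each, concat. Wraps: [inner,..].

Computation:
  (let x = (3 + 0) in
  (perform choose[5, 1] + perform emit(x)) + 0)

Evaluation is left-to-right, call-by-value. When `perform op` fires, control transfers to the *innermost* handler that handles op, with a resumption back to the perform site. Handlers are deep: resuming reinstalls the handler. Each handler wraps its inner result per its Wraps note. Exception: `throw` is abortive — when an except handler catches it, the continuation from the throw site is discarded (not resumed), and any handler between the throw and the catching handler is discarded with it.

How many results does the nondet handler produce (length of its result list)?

Answer: 2

Evaluation trace:
choose[5, 1] @ H3
  branch[0] choose=5:
    emit(3) @ H0 ⇒ out+=3
    H0 returns [3, 5]
    H1 returns ([3, 5], ())
    H2 returns ([3, 5], ())
    H3 returns [([3, 5], ())]
  branch[1] choose=1:
    emit(3) @ H0 ⇒ out+=3
    H0 returns [3, 1]
    H1 returns ([3, 1], ())
    H2 returns ([3, 1], ())
    H3 returns [([3, 1], ())]
= [([3, 5], ()), ([3, 1], ())]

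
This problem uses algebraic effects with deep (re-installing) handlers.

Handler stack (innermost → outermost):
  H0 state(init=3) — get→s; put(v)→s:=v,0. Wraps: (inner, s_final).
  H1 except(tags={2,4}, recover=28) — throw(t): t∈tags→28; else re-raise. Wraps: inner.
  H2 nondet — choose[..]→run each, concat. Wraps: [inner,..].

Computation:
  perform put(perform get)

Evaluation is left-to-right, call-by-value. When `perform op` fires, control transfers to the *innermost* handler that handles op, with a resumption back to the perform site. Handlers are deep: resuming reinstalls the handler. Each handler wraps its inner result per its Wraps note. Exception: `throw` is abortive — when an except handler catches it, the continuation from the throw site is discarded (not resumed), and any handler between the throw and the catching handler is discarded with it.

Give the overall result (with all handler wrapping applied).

Answer: [(0, 3)]

Step-by-step:
get @ H0 ⇒ 3
put(3) @ H0 ⇒ s:=3
H0 returns (0, 3)
H1 returns (0, 3)
H2 returns [(0, 3)]
= [(0, 3)]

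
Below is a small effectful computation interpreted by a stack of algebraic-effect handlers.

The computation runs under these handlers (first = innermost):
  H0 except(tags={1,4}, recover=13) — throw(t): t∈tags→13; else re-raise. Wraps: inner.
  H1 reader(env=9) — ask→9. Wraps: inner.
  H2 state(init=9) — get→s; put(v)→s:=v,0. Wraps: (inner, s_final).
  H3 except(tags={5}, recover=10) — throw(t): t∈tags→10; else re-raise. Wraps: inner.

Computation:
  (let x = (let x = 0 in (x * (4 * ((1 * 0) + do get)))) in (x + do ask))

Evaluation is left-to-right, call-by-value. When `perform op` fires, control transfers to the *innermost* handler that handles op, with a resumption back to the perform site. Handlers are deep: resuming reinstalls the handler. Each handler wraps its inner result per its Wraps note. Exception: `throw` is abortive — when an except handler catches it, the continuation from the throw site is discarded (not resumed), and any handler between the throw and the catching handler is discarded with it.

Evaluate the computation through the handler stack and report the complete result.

Answer: (9, 9)

Step-by-step:
get @ H2 ⇒ 9
ask @ H1 ⇒ 9
H0 returns 9
H1 returns 9
H2 returns (9, 9)
H3 returns (9, 9)
= (9, 9)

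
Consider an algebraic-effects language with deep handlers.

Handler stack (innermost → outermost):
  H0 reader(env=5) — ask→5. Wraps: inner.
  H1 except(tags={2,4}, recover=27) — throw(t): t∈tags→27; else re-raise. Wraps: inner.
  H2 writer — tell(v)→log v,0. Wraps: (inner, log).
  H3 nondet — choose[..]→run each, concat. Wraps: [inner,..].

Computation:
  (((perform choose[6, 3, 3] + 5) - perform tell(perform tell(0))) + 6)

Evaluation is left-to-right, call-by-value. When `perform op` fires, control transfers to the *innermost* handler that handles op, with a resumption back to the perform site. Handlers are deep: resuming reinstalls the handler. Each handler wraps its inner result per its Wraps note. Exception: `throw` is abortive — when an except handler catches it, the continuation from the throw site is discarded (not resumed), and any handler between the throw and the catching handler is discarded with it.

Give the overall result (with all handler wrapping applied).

Answer: [(17, (0, 0)), (14, (0, 0)), (14, (0, 0))]

Step-by-step:
choose[6, 3, 3] @ H3
  branch[0] choose=6:
    tell(0) @ H2 ⇒ log+=0
    tell(0) @ H2 ⇒ log+=0
    H0 returns 17
    H1 returns 17
    H2 returns (17, (0, 0))
    H3 returns [(17, (0, 0))]
  branch[1] choose=3:
    tell(0) @ H2 ⇒ log+=0
    tell(0) @ H2 ⇒ log+=0
    H0 returns 14
    H1 returns 14
    H2 returns (14, (0, 0))
    H3 returns [(14, (0, 0))]
  branch[2] choose=3:
    tell(0) @ H2 ⇒ log+=0
    tell(0) @ H2 ⇒ log+=0
    H0 returns 14
    H1 returns 14
    H2 returns (14, (0, 0))
    H3 returns [(14, (0, 0))]
= [(17, (0, 0)), (14, (0, 0)), (14, (0, 0))]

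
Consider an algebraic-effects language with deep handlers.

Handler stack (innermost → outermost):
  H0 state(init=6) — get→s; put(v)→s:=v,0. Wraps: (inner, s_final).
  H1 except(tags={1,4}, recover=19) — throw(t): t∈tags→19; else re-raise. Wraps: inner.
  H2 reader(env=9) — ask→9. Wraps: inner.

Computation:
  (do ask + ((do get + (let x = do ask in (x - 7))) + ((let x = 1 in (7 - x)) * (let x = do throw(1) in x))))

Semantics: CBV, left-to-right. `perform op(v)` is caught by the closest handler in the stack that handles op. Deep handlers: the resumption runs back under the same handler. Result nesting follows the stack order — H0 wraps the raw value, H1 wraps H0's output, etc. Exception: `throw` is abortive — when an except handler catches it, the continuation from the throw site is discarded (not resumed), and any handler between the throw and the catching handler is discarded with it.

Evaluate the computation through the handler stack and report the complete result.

Answer: 19

Evaluation trace:
ask @ H2 ⇒ 9
get @ H0 ⇒ 6
ask @ H2 ⇒ 9
throw(1) @ H1 caught ⇒ 19
H2 returns 19
= 19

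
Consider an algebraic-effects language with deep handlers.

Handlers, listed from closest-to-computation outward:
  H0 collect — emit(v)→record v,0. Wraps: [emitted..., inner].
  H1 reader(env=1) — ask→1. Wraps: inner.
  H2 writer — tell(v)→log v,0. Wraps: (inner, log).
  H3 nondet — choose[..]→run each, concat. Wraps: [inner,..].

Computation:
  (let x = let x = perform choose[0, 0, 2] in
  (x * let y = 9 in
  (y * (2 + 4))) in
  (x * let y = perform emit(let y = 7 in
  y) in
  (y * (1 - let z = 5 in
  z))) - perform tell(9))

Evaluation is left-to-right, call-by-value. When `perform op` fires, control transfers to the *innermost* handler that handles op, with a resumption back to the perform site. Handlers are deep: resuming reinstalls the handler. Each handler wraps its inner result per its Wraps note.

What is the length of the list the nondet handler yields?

Step-by-step:
choose[0, 0, 2] @ H3
  branch[0] choose=0:
    emit(7) @ H0 ⇒ out+=7
    tell(9) @ H2 ⇒ log+=9
    H0 returns [7, 0]
    H1 returns [7, 0]
    H2 returns ([7, 0], (9))
    H3 returns [([7, 0], (9))]
  branch[1] choose=0:
    emit(7) @ H0 ⇒ out+=7
    tell(9) @ H2 ⇒ log+=9
    H0 returns [7, 0]
    H1 returns [7, 0]
    H2 returns ([7, 0], (9))
    H3 returns [([7, 0], (9))]
  branch[2] choose=2:
    emit(7) @ H0 ⇒ out+=7
    tell(9) @ H2 ⇒ log+=9
    H0 returns [7, 0]
    H1 returns [7, 0]
    H2 returns ([7, 0], (9))
    H3 returns [([7, 0], (9))]
= [([7, 0], (9)), ([7, 0], (9)), ([7, 0], (9))]

Answer: 3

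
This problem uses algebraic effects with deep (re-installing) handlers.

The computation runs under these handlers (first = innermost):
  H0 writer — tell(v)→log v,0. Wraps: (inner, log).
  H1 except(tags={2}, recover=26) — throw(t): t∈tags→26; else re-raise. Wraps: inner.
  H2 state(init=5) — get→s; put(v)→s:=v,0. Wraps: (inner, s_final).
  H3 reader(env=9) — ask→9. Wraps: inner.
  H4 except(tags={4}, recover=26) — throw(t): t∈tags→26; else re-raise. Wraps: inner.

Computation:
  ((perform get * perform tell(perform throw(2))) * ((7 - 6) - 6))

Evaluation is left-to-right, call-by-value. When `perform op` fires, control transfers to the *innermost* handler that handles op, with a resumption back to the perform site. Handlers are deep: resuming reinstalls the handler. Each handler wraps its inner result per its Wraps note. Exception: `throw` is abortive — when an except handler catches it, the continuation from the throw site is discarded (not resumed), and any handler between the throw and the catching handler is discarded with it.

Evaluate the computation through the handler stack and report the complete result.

Answer: (26, 5)

Step-by-step:
get @ H2 ⇒ 5
throw(2) @ H1 caught ⇒ 26
H2 returns (26, 5)
H3 returns (26, 5)
H4 returns (26, 5)
= (26, 5)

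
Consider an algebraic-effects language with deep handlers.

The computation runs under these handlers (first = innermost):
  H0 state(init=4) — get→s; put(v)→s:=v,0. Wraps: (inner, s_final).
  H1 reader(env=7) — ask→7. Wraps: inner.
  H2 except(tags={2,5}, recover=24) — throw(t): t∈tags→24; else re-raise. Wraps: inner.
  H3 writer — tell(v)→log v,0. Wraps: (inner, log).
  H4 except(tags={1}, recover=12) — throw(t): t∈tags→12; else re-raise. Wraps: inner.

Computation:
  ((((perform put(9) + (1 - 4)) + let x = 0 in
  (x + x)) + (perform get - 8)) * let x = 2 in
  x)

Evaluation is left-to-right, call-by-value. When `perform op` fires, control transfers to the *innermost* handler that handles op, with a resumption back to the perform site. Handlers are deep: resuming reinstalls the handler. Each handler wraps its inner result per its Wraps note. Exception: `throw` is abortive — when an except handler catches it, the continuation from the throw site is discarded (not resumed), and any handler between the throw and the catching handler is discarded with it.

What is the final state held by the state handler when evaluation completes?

Answer: 9

Step-by-step:
put(9) @ H0 ⇒ s:=9
get @ H0 ⇒ 9
H0 returns (-4, 9)
H1 returns (-4, 9)
H2 returns (-4, 9)
H3 returns ((-4, 9), ())
H4 returns ((-4, 9), ())
= ((-4, 9), ())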